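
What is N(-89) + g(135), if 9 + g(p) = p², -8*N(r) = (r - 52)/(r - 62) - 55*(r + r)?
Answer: 20526497/1208 ≈ 16992.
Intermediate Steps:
N(r) = 55*r/4 - (-52 + r)/(8*(-62 + r)) (N(r) = -((r - 52)/(r - 62) - 55*(r + r))/8 = -((-52 + r)/(-62 + r) - 55*2*r)/8 = -((-52 + r)/(-62 + r) - 110*r)/8 = -(-110*r + (-52 + r)/(-62 + r))/8 = 55*r/4 - (-52 + r)/(8*(-62 + r)))
g(p) = -9 + p²
N(-89) + g(135) = (52 - 6821*(-89) + 110*(-89)²)/(8*(-62 - 89)) + (-9 + 135²) = (⅛)*(52 + 607069 + 110*7921)/(-151) + (-9 + 18225) = (⅛)*(-1/151)*(52 + 607069 + 871310) + 18216 = (⅛)*(-1/151)*1478431 + 18216 = -1478431/1208 + 18216 = 20526497/1208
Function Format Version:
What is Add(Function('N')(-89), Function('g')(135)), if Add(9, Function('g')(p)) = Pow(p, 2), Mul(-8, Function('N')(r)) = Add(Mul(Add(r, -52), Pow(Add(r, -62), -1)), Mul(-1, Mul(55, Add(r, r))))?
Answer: Rational(20526497, 1208) ≈ 16992.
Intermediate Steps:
Function('N')(r) = Add(Mul(Rational(55, 4), r), Mul(Rational(-1, 8), Pow(Add(-62, r), -1), Add(-52, r))) (Function('N')(r) = Mul(Rational(-1, 8), Add(Mul(Add(r, -52), Pow(Add(r, -62), -1)), Mul(-1, Mul(55, Add(r, r))))) = Mul(Rational(-1, 8), Add(Mul(Add(-52, r), Pow(Add(-62, r), -1)), Mul(-1, Mul(55, Mul(2, r))))) = Mul(Rational(-1, 8), Add(Mul(Pow(Add(-62, r), -1), Add(-52, r)), Mul(-1, Mul(110, r)))) = Mul(Rational(-1, 8), Add(Mul(Pow(Add(-62, r), -1), Add(-52, r)), Mul(-110, r))) = Mul(Rational(-1, 8), Add(Mul(-110, r), Mul(Pow(Add(-62, r), -1), Add(-52, r)))) = Add(Mul(Rational(55, 4), r), Mul(Rational(-1, 8), Pow(Add(-62, r), -1), Add(-52, r))))
Function('g')(p) = Add(-9, Pow(p, 2))
Add(Function('N')(-89), Function('g')(135)) = Add(Mul(Rational(1, 8), Pow(Add(-62, -89), -1), Add(52, Mul(-6821, -89), Mul(110, Pow(-89, 2)))), Add(-9, Pow(135, 2))) = Add(Mul(Rational(1, 8), Pow(-151, -1), Add(52, 607069, Mul(110, 7921))), Add(-9, 18225)) = Add(Mul(Rational(1, 8), Rational(-1, 151), Add(52, 607069, 871310)), 18216) = Add(Mul(Rational(1, 8), Rational(-1, 151), 1478431), 18216) = Add(Rational(-1478431, 1208), 18216) = Rational(20526497, 1208)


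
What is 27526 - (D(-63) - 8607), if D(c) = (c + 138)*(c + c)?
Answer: 45583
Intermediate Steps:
D(c) = 2*c*(138 + c) (D(c) = (138 + c)*(2*c) = 2*c*(138 + c))
27526 - (D(-63) - 8607) = 27526 - (2*(-63)*(138 - 63) - 8607) = 27526 - (2*(-63)*75 - 8607) = 27526 - (-9450 - 8607) = 27526 - 1*(-18057) = 27526 + 18057 = 45583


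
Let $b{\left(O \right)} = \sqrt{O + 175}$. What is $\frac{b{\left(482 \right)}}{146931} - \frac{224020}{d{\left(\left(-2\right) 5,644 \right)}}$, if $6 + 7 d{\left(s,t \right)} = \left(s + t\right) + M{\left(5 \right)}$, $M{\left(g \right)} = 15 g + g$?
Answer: $- \frac{392035}{177} + \frac{\sqrt{73}}{48977} \approx -2214.9$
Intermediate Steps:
$M{\left(g \right)} = 16 g$
$b{\left(O \right)} = \sqrt{175 + O}$
$d{\left(s,t \right)} = \frac{74}{7} + \frac{s}{7} + \frac{t}{7}$ ($d{\left(s,t \right)} = - \frac{6}{7} + \frac{\left(s + t\right) + 16 \cdot 5}{7} = - \frac{6}{7} + \frac{\left(s + t\right) + 80}{7} = - \frac{6}{7} + \frac{80 + s + t}{7} = - \frac{6}{7} + \left(\frac{80}{7} + \frac{s}{7} + \frac{t}{7}\right) = \frac{74}{7} + \frac{s}{7} + \frac{t}{7}$)
$\frac{b{\left(482 \right)}}{146931} - \frac{224020}{d{\left(\left(-2\right) 5,644 \right)}} = \frac{\sqrt{175 + 482}}{146931} - \frac{224020}{\frac{74}{7} + \frac{\left(-2\right) 5}{7} + \frac{1}{7} \cdot 644} = \sqrt{657} \cdot \frac{1}{146931} - \frac{224020}{\frac{74}{7} + \frac{1}{7} \left(-10\right) + 92} = 3 \sqrt{73} \cdot \frac{1}{146931} - \frac{224020}{\frac{74}{7} - \frac{10}{7} + 92} = \frac{\sqrt{73}}{48977} - \frac{224020}{\frac{708}{7}} = \frac{\sqrt{73}}{48977} - \frac{392035}{177} = - \frac{392035}{177} + \frac{\sqrt{73}}{48977}$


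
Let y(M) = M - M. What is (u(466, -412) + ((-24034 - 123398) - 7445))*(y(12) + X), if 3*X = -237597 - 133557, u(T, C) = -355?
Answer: 19204992576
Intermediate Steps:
y(M) = 0
X = -123718 (X = (-237597 - 133557)/3 = (⅓)*(-371154) = -123718)
(u(466, -412) + ((-24034 - 123398) - 7445))*(y(12) + X) = (-355 + ((-24034 - 123398) - 7445))*(0 - 123718) = (-355 + (-147432 - 7445))*(-123718) = (-355 - 154877)*(-123718) = -155232*(-123718) = 19204992576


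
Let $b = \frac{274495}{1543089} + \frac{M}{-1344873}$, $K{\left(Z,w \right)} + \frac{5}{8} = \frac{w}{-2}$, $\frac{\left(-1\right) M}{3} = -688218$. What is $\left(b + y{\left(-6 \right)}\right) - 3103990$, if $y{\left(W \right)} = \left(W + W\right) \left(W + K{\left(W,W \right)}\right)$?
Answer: $- \frac{4294329931155500521}{1383505821798} \approx -3.1039 \cdot 10^{6}$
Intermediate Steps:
$M = 2064654$ ($M = \left(-3\right) \left(-688218\right) = 2064654$)
$K{\left(Z,w \right)} = - \frac{5}{8} - \frac{w}{2}$ ($K{\left(Z,w \right)} = - \frac{5}{8} + \frac{w}{-2} = - \frac{5}{8} + w \left(- \frac{1}{2}\right) = - \frac{5}{8} - \frac{w}{2}$)
$b = - \frac{938927987357}{691752910899}$ ($b = \frac{274495}{1543089} + \frac{2064654}{-1344873} = 274495 \cdot \frac{1}{1543089} + 2064654 \left(- \frac{1}{1344873}\right) = \frac{274495}{1543089} - \frac{688218}{448291} = - \frac{938927987357}{691752910899} \approx -1.3573$)
$y{\left(W \right)} = 2 W \left(- \frac{5}{8} + \frac{W}{2}\right)$ ($y{\left(W \right)} = \left(W + W\right) \left(W - \left(\frac{5}{8} + \frac{W}{2}\right)\right) = 2 W \left(- \frac{5}{8} + \frac{W}{2}\right)$)
$\left(b + y{\left(-6 \right)}\right) - 3103990 = \left(- \frac{938927987357}{691752910899} + \frac{1}{4} \left(-6\right) \left(-5 + 4 \left(-6\right)\right)\right) - 3103990 = \left(- \frac{938927987357}{691752910899} + \frac{1}{4} \left(-6\right) \left(-5 - 24\right)\right) - 3103990 = \left(- \frac{938927987357}{691752910899} + \frac{1}{4} \left(-6\right) \left(-29\right)\right) - 3103990 = \left(- \frac{938927987357}{691752910899} + \frac{87}{2}\right) - 3103990 = \frac{58304647273499}{1383505821798} - 3103990 = - \frac{4294329931155500521}{1383505821798}$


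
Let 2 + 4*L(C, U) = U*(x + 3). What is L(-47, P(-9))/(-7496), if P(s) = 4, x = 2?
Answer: -9/14992 ≈ -0.00060032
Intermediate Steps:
L(C, U) = -½ + 5*U/4 (L(C, U) = -½ + (U*(2 + 3))/4 = -½ + (U*5)/4 = -½ + (5*U)/4 = -½ + 5*U/4)
L(-47, P(-9))/(-7496) = (-½ + (5/4)*4)/(-7496) = (-½ + 5)*(-1/7496) = (9/2)*(-1/7496) = -9/14992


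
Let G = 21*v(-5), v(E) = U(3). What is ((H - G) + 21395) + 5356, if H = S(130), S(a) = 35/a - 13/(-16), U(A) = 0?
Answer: 5564433/208 ≈ 26752.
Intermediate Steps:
v(E) = 0
S(a) = 13/16 + 35/a (S(a) = 35/a - 13*(-1/16) = 35/a + 13/16 = 13/16 + 35/a)
H = 225/208 (H = 13/16 + 35/130 = 13/16 + 35*(1/130) = 13/16 + 7/26 = 225/208 ≈ 1.0817)
G = 0 (G = 21*0 = 0)
((H - G) + 21395) + 5356 = ((225/208 - 1*0) + 21395) + 5356 = ((225/208 + 0) + 21395) + 5356 = (225/208 + 21395) + 5356 = 4450385/208 + 5356 = 5564433/208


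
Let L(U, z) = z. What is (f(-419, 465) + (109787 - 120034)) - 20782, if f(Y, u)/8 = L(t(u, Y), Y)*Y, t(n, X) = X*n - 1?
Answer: 1373459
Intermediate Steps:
t(n, X) = -1 + X*n
f(Y, u) = 8*Y**2 (f(Y, u) = 8*(Y*Y) = 8*Y**2)
(f(-419, 465) + (109787 - 120034)) - 20782 = (8*(-419)**2 + (109787 - 120034)) - 20782 = (8*175561 - 10247) - 20782 = (1404488 - 10247) - 20782 = 1394241 - 20782 = 1373459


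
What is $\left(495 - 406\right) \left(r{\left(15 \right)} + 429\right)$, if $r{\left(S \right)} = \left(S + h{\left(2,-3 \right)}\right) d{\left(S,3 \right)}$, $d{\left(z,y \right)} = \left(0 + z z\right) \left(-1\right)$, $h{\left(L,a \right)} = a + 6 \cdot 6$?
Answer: $-923019$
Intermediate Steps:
$h{\left(L,a \right)} = 36 + a$ ($h{\left(L,a \right)} = a + 36 = 36 + a$)
$d{\left(z,y \right)} = - z^{2}$ ($d{\left(z,y \right)} = \left(0 + z^{2}\right) \left(-1\right) = z^{2} \left(-1\right) = - z^{2}$)
$r{\left(S \right)} = - S^{2} \left(33 + S\right)$ ($r{\left(S \right)} = \left(S + \left(36 - 3\right)\right) \left(- S^{2}\right) = \left(S + 33\right) \left(- S^{2}\right) = \left(33 + S\right) \left(- S^{2}\right) = - S^{2} \left(33 + S\right)$)
$\left(495 - 406\right) \left(r{\left(15 \right)} + 429\right) = \left(495 - 406\right) \left(15^{2} \left(-33 - 15\right) + 429\right) = 89 \left(225 \left(-33 - 15\right) + 429\right) = 89 \left(225 \left(-48\right) + 429\right) = 89 \left(-10800 + 429\right) = 89 \left(-10371\right) = -923019$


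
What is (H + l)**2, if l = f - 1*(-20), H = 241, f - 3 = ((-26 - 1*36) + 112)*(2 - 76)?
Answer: 11806096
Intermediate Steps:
f = -3697 (f = 3 + ((-26 - 1*36) + 112)*(2 - 76) = 3 + ((-26 - 36) + 112)*(-74) = 3 + (-62 + 112)*(-74) = 3 + 50*(-74) = 3 - 3700 = -3697)
l = -3677 (l = -3697 - 1*(-20) = -3697 + 20 = -3677)
(H + l)**2 = (241 - 3677)**2 = (-3436)**2 = 11806096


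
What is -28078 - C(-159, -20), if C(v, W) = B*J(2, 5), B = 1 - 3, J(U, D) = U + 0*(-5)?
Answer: -28074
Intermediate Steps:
J(U, D) = U (J(U, D) = U + 0 = U)
B = -2
C(v, W) = -4 (C(v, W) = -2*2 = -4)
-28078 - C(-159, -20) = -28078 - 1*(-4) = -28078 + 4 = -28074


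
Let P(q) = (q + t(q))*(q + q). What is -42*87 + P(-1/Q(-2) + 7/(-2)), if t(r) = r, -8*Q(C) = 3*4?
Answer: -32597/9 ≈ -3621.9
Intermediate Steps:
Q(C) = -3/2 (Q(C) = -3*4/8 = -⅛*12 = -3/2)
P(q) = 4*q² (P(q) = (q + q)*(q + q) = (2*q)*(2*q) = 4*q²)
-42*87 + P(-1/Q(-2) + 7/(-2)) = -42*87 + 4*(-1/(-3/2) + 7/(-2))² = -3654 + 4*(-1*(-⅔) + 7*(-½))² = -3654 + 4*(⅔ - 7/2)² = -3654 + 4*(-17/6)² = -3654 + 4*(289/36) = -3654 + 289/9 = -32597/9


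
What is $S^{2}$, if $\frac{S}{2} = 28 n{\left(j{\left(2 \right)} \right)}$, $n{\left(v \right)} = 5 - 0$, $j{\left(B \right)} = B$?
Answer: $78400$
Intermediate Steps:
$n{\left(v \right)} = 5$ ($n{\left(v \right)} = 5 + 0 = 5$)
$S = 280$ ($S = 2 \cdot 28 \cdot 5 = 2 \cdot 140 = 280$)
$S^{2} = 280^{2} = 78400$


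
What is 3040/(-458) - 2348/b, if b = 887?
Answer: -1885932/203123 ≈ -9.2847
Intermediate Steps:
3040/(-458) - 2348/b = 3040/(-458) - 2348/887 = 3040*(-1/458) - 2348*1/887 = -1520/229 - 2348/887 = -1885932/203123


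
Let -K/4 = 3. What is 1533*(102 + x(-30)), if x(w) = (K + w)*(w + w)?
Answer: 4019526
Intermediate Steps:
K = -12 (K = -4*3 = -12)
x(w) = 2*w*(-12 + w) (x(w) = (-12 + w)*(w + w) = (-12 + w)*(2*w) = 2*w*(-12 + w))
1533*(102 + x(-30)) = 1533*(102 + 2*(-30)*(-12 - 30)) = 1533*(102 + 2*(-30)*(-42)) = 1533*(102 + 2520) = 1533*2622 = 4019526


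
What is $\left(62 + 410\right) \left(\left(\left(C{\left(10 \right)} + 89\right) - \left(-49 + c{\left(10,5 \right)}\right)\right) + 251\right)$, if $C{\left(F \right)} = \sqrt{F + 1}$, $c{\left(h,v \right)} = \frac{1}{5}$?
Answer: $\frac{917568}{5} + 472 \sqrt{11} \approx 1.8508 \cdot 10^{5}$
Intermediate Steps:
$c{\left(h,v \right)} = \frac{1}{5}$
$C{\left(F \right)} = \sqrt{1 + F}$
$\left(62 + 410\right) \left(\left(\left(C{\left(10 \right)} + 89\right) - \left(-49 + c{\left(10,5 \right)}\right)\right) + 251\right) = \left(62 + 410\right) \left(\left(\left(\sqrt{1 + 10} + 89\right) + \left(49 - \frac{1}{5}\right)\right) + 251\right) = 472 \left(\left(\left(\sqrt{11} + 89\right) + \left(49 - \frac{1}{5}\right)\right) + 251\right) = 472 \left(\left(\left(89 + \sqrt{11}\right) + \frac{244}{5}\right) + 251\right) = 472 \left(\left(\frac{689}{5} + \sqrt{11}\right) + 251\right) = 472 \left(\frac{1944}{5} + \sqrt{11}\right) = \frac{917568}{5} + 472 \sqrt{11}$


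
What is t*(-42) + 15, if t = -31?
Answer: 1317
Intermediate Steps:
t*(-42) + 15 = -31*(-42) + 15 = 1302 + 15 = 1317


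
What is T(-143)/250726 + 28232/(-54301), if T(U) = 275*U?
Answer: -9213883257/13614672526 ≈ -0.67676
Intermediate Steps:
T(-143)/250726 + 28232/(-54301) = (275*(-143))/250726 + 28232/(-54301) = -39325*1/250726 + 28232*(-1/54301) = -39325/250726 - 28232/54301 = -9213883257/13614672526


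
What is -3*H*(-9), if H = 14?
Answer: 378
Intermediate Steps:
-3*H*(-9) = -3*14*(-9) = -42*(-9) = 378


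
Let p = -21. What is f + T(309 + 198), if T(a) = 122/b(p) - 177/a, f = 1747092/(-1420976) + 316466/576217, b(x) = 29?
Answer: 3187737311679499/1003223094177148 ≈ 3.1775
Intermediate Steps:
f = -139253380037/204697631948 (f = 1747092*(-1/1420976) + 316466*(1/576217) = -436773/355244 + 316466/576217 = -139253380037/204697631948 ≈ -0.68029)
T(a) = 122/29 - 177/a
f + T(309 + 198) = -139253380037/204697631948 + (122/29 - 177/(309 + 198)) = -139253380037/204697631948 + (122/29 - 177/507) = -139253380037/204697631948 + (122/29 - 177*1/507) = -139253380037/204697631948 + (122/29 - 59/169) = -139253380037/204697631948 + 18907/4901 = 3187737311679499/1003223094177148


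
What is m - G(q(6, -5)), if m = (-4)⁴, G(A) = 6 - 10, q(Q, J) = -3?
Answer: 260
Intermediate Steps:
G(A) = -4
m = 256
m - G(q(6, -5)) = 256 - 1*(-4) = 256 + 4 = 260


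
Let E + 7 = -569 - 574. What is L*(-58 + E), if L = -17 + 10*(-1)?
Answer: 32616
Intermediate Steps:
E = -1150 (E = -7 + (-569 - 574) = -7 - 1143 = -1150)
L = -27 (L = -17 - 10 = -27)
L*(-58 + E) = -27*(-58 - 1150) = -27*(-1208) = 32616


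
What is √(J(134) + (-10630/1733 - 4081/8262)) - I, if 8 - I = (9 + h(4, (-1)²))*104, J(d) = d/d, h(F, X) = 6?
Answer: 1552 + I*√14243695922442/1590894 ≈ 1552.0 + 2.3723*I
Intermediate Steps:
J(d) = 1
I = -1552 (I = 8 - (9 + 6)*104 = 8 - 15*104 = 8 - 1*1560 = 8 - 1560 = -1552)
√(J(134) + (-10630/1733 - 4081/8262)) - I = √(1 + (-10630/1733 - 4081/8262)) - 1*(-1552) = √(1 + (-10630*1/1733 - 4081*1/8262)) + 1552 = √(1 + (-10630/1733 - 4081/8262)) + 1552 = √(1 - 94897433/14318046) + 1552 = √(-80579387/14318046) + 1552 = I*√14243695922442/1590894 + 1552 = 1552 + I*√14243695922442/1590894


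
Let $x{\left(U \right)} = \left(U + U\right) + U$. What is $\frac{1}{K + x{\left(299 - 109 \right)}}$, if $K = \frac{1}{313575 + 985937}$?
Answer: $\frac{1299512}{740721841} \approx 0.0017544$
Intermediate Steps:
$x{\left(U \right)} = 3 U$ ($x{\left(U \right)} = 2 U + U = 3 U$)
$K = \frac{1}{1299512} \approx 7.6952 \cdot 10^{-7}$
$\frac{1}{K + x{\left(299 - 109 \right)}} = \frac{1}{\frac{1}{1299512} + 3 \left(299 - 109\right)} = \frac{1}{\frac{1}{1299512} + 3 \cdot 190} = \frac{1}{\frac{1}{1299512} + 570} = \frac{1}{\frac{740721841}{1299512}} = \frac{1299512}{740721841}$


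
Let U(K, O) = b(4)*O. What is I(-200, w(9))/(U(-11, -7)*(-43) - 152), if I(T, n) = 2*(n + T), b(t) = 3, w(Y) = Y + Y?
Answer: -364/751 ≈ -0.48469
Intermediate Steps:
w(Y) = 2*Y
U(K, O) = 3*O
I(T, n) = 2*T + 2*n (I(T, n) = 2*(T + n) = 2*T + 2*n)
I(-200, w(9))/(U(-11, -7)*(-43) - 152) = (2*(-200) + 2*(2*9))/((3*(-7))*(-43) - 152) = (-400 + 2*18)/(-21*(-43) - 152) = (-400 + 36)/(903 - 152) = -364/751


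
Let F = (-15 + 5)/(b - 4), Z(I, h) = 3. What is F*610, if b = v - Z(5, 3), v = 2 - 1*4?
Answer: 6100/9 ≈ 677.78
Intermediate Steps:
v = -2 (v = 2 - 4 = -2)
b = -5 (b = -2 - 1*3 = -2 - 3 = -5)
F = 10/9 (F = (-15 + 5)/(-5 - 4) = -10/(-9) = -10*(-1/9) = 10/9 ≈ 1.1111)
F*610 = (10/9)*610 = 6100/9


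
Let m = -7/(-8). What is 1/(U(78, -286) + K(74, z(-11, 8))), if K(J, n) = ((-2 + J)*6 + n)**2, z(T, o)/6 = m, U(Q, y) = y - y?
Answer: 16/3059001 ≈ 5.2305e-6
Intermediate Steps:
U(Q, y) = 0
m = 7/8 (m = -7*(-1/8) = 7/8 ≈ 0.87500)
z(T, o) = 21/4 (z(T, o) = 6*(7/8) = 21/4)
K(J, n) = (-12 + n + 6*J)**2 (K(J, n) = ((-12 + 6*J) + n)**2 = (-12 + n + 6*J)**2)
1/(U(78, -286) + K(74, z(-11, 8))) = 1/(0 + (-12 + 21/4 + 6*74)**2) = 1/(0 + (-12 + 21/4 + 444)**2) = 1/(0 + (1749/4)**2) = 1/(0 + 3059001/16) = 1/(3059001/16) = 16/3059001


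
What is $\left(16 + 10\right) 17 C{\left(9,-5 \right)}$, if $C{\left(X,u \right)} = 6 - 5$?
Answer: $442$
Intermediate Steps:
$C{\left(X,u \right)} = 1$ ($C{\left(X,u \right)} = 6 - 5 = 1$)
$\left(16 + 10\right) 17 C{\left(9,-5 \right)} = \left(16 + 10\right) 17 \cdot 1 = 26 \cdot 17 \cdot 1 = 442 \cdot 1 = 442$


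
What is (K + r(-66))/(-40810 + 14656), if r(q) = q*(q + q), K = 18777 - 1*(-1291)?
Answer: -14390/13077 ≈ -1.1004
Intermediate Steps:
K = 20068 (K = 18777 + 1291 = 20068)
r(q) = 2*q² (r(q) = q*(2*q) = 2*q²)
(K + r(-66))/(-40810 + 14656) = (20068 + 2*(-66)²)/(-40810 + 14656) = (20068 + 2*4356)/(-26154) = (20068 + 8712)*(-1/26154) = 28780*(-1/26154) = -14390/13077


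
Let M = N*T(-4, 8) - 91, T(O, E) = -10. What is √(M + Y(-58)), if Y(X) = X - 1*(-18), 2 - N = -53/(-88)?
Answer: I*√70169/22 ≈ 12.041*I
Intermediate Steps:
N = 123/88 (N = 2 - (-53)/(-88) = 2 - (-53)*(-1)/88 = 2 - 1*53/88 = 2 - 53/88 = 123/88 ≈ 1.3977)
Y(X) = 18 + X (Y(X) = X + 18 = 18 + X)
M = -4619/44 (M = (123/88)*(-10) - 91 = -615/44 - 91 = -4619/44 ≈ -104.98)
√(M + Y(-58)) = √(-4619/44 + (18 - 58)) = √(-4619/44 - 40) = √(-6379/44) = I*√70169/22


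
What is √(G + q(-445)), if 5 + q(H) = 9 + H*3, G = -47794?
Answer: 5*I*√1965 ≈ 221.64*I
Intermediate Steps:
q(H) = 4 + 3*H (q(H) = -5 + (9 + H*3) = -5 + (9 + 3*H) = 4 + 3*H)
√(G + q(-445)) = √(-47794 + (4 + 3*(-445))) = √(-47794 + (4 - 1335)) = √(-47794 - 1331) = √(-49125) = 5*I*√1965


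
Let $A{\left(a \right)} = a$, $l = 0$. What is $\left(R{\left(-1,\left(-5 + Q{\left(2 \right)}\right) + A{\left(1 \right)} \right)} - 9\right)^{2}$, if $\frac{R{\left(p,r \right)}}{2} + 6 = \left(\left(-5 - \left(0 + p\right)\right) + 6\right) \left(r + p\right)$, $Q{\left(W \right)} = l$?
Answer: $1681$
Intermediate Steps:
$Q{\left(W \right)} = 0$
$R{\left(p,r \right)} = -12 + 2 \left(1 - p\right) \left(p + r\right)$ ($R{\left(p,r \right)} = -12 + 2 \left(\left(-5 - \left(0 + p\right)\right) + 6\right) \left(r + p\right) = -12 + 2 \left(\left(-5 - p\right) + 6\right) \left(p + r\right) = -12 + 2 \left(1 - p\right) \left(p + r\right)$)
$\left(R{\left(-1,\left(-5 + Q{\left(2 \right)}\right) + A{\left(1 \right)} \right)} - 9\right)^{2} = \left(\left(-12 - 2 \left(-1\right)^{2} + 2 \left(-1\right) + 2 \left(\left(-5 + 0\right) + 1\right) - - 2 \left(\left(-5 + 0\right) + 1\right)\right) - 9\right)^{2} = \left(\left(-12 - 2 - 2 + 2 \left(-5 + 1\right) - - 2 \left(-5 + 1\right)\right) - 9\right)^{2} = \left(\left(-12 - 2 - 2 + 2 \left(-4\right) - \left(-2\right) \left(-4\right)\right) - 9\right)^{2} = \left(\left(-12 - 2 - 2 - 8 - 8\right) - 9\right)^{2} = \left(-32 - 9\right)^{2} = \left(-41\right)^{2} = 1681$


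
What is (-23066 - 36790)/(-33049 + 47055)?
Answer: -29928/7003 ≈ -4.2736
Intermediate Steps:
(-23066 - 36790)/(-33049 + 47055) = -59856/14006 = -59856*1/14006 = -29928/7003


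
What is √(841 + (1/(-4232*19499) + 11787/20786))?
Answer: √292530341651315437999986/18644085844 ≈ 29.010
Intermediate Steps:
√(841 + (1/(-4232*19499) + 11787/20786)) = √(841 + (-1/4232*1/19499 + 11787*(1/20786))) = √(841 + (-1/82519768 + 11787/20786)) = √(841 + 486330242315/857627948824) = √(721751435203299/857627948824) = √292530341651315437999986/18644085844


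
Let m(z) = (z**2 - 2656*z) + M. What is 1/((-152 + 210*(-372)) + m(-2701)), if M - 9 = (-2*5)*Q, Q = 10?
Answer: 1/14390894 ≈ 6.9488e-8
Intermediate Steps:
M = -91 (M = 9 - 2*5*10 = 9 - 10*10 = 9 - 100 = -91)
m(z) = -91 + z**2 - 2656*z (m(z) = (z**2 - 2656*z) - 91 = -91 + z**2 - 2656*z)
1/((-152 + 210*(-372)) + m(-2701)) = 1/((-152 + 210*(-372)) + (-91 + (-2701)**2 - 2656*(-2701))) = 1/((-152 - 78120) + (-91 + 7295401 + 7173856)) = 1/(-78272 + 14469166) = 1/14390894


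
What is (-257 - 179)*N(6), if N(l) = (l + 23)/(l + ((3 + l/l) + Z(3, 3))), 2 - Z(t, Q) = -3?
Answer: -12644/15 ≈ -842.93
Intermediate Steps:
Z(t, Q) = 5 (Z(t, Q) = 2 - 1*(-3) = 2 + 3 = 5)
N(l) = (23 + l)/(9 + l) (N(l) = (l + 23)/(l + ((3 + l/l) + 5)) = (23 + l)/(l + ((3 + 1) + 5)) = (23 + l)/(l + (4 + 5)) = (23 + l)/(l + 9) = (23 + l)/(9 + l))
(-257 - 179)*N(6) = (-257 - 179)*((23 + 6)/(9 + 6)) = -436*29/15 = -12644/15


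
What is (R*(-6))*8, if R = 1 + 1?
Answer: -96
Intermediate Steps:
R = 2
(R*(-6))*8 = (2*(-6))*8 = -12*8 = -96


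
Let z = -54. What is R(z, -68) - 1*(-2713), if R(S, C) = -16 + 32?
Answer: 2729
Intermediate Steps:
R(S, C) = 16
R(z, -68) - 1*(-2713) = 16 - 1*(-2713) = 16 + 2713 = 2729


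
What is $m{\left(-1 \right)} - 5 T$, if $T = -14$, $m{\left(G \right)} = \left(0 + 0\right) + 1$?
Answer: $71$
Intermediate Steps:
$m{\left(G \right)} = 1$ ($m{\left(G \right)} = 0 + 1 = 1$)
$m{\left(-1 \right)} - 5 T = 1 - -70 = 1 + 70 = 71$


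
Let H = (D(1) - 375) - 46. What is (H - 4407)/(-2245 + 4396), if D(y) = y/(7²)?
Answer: -78857/35133 ≈ -2.2445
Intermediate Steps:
D(y) = y/49
H = -20628/49 (H = ((1/49)*1 - 375) - 46 = (1/49 - 375) - 46 = -18374/49 - 46 = -20628/49 ≈ -420.98)
(H - 4407)/(-2245 + 4396) = (-20628/49 - 4407)/(-2245 + 4396) = -236571/49/2151 = -236571/49*1/2151 = -78857/35133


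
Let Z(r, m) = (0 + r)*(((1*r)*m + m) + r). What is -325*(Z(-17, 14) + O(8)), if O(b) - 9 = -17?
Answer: -1328925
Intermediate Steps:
O(b) = -8 (O(b) = 9 - 17 = -8)
Z(r, m) = r*(m + r + m*r) (Z(r, m) = r*((r*m + m) + r) = r*((m*r + m) + r) = r*((m + m*r) + r) = r*(m + r + m*r))
-325*(Z(-17, 14) + O(8)) = -325*(-17*(14 - 17 + 14*(-17)) - 8) = -325*(-17*(14 - 17 - 238) - 8) = -325*(-17*(-241) - 8) = -325*(4097 - 8) = -325*4089 = -1328925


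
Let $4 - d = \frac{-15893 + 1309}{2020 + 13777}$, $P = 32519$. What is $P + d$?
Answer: $\frac{513780415}{15797} \approx 32524.0$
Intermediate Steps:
$d = \frac{77772}{15797}$ ($d = 4 - \frac{-15893 + 1309}{2020 + 13777} = 4 - - \frac{14584}{15797} = 4 + \frac{14584}{15797} = \frac{77772}{15797} \approx 4.9232$)
$P + d = 32519 + \frac{77772}{15797} = \frac{513780415}{15797}$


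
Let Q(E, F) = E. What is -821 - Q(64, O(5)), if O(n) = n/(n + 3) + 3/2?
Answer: -885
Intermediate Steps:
O(n) = 3/2 + n/(3 + n) (O(n) = n/(3 + n) + 3*(½) = n/(3 + n) + 3/2 = 3/2 + n/(3 + n))
-821 - Q(64, O(5)) = -821 - 1*64 = -821 - 64 = -885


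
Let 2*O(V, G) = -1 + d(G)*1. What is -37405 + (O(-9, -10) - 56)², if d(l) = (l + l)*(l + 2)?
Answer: -147411/4 ≈ -36853.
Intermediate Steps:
d(l) = 2*l*(2 + l) (d(l) = (2*l)*(2 + l) = 2*l*(2 + l))
O(V, G) = -½ + G*(2 + G) (O(V, G) = (-1 + (2*G*(2 + G))*1)/2 = (-1 + 2*G*(2 + G))/2 = -½ + G*(2 + G))
-37405 + (O(-9, -10) - 56)² = -37405 + ((-½ - 10*(2 - 10)) - 56)² = -37405 + ((-½ - 10*(-8)) - 56)² = -37405 + ((-½ + 80) - 56)² = -37405 + (159/2 - 56)² = -37405 + (47/2)² = -37405 + 2209/4 = -147411/4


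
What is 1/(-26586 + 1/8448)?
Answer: -8448/224598527 ≈ -3.7614e-5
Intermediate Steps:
1/(-26586 + 1/8448) = 1/(-224598527/8448) = -8448/224598527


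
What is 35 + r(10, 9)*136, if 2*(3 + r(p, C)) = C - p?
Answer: -441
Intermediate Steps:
r(p, C) = -3 + C/2 - p/2 (r(p, C) = -3 + (C - p)/2 = -3 + (C/2 - p/2) = -3 + C/2 - p/2)
35 + r(10, 9)*136 = 35 + (-3 + (½)*9 - ½*10)*136 = 35 + (-3 + 9/2 - 5)*136 = 35 - 7/2*136 = 35 - 476 = -441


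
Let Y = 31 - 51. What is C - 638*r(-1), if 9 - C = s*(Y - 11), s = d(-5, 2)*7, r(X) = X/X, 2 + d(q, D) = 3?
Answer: -412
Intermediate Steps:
d(q, D) = 1 (d(q, D) = -2 + 3 = 1)
Y = -20
r(X) = 1
s = 7 (s = 1*7 = 7)
C = 226 (C = 9 - 7*(-20 - 11) = 9 - 7*(-31) = 9 - 1*(-217) = 9 + 217 = 226)
C - 638*r(-1) = 226 - 638 = -412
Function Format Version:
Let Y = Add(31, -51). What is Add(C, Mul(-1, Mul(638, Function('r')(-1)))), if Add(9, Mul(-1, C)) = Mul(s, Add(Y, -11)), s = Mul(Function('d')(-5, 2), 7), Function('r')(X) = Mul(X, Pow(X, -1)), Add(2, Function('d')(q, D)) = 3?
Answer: -412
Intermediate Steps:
Function('d')(q, D) = 1 (Function('d')(q, D) = Add(-2, 3) = 1)
Y = -20
Function('r')(X) = 1
s = 7 (s = Mul(1, 7) = 7)
C = 226 (C = Add(9, Mul(-1, Mul(7, Add(-20, -11)))) = Add(9, Mul(-1, Mul(7, -31))) = Add(9, Mul(-1, -217)) = Add(9, 217) = 226)
Add(C, Mul(-1, Mul(638, Function('r')(-1)))) = Add(226, Mul(-1, Mul(638, 1))) = Add(226, Mul(-1, 638)) = Add(226, -638) = -412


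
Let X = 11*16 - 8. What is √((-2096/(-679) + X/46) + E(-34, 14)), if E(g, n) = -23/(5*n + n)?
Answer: √56765374365/93702 ≈ 2.5427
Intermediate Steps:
X = 168 (X = 176 - 8 = 168)
E(g, n) = -23/(6*n) (E(g, n) = -23*1/(6*n) = -23/(6*n))
√((-2096/(-679) + X/46) + E(-34, 14)) = √((-2096/(-679) + 168/46) - 23/6/14) = √((-2096*(-1/679) + 168*(1/46)) - 23/6*1/14) = √((2096/679 + 84/23) - 23/84) = √(105244/15617 - 23/84) = √(1211615/187404) = √56765374365/93702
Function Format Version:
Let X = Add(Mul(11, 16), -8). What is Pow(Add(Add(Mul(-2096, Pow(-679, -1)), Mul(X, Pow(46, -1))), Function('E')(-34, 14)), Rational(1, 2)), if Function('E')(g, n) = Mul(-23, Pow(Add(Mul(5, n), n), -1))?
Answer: Mul(Rational(1, 93702), Pow(56765374365, Rational(1, 2))) ≈ 2.5427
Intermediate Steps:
X = 168 (X = Add(176, -8) = 168)
Function('E')(g, n) = Mul(Rational(-23, 6), Pow(n, -1)) (Function('E')(g, n) = Mul(-23, Pow(Mul(6, n), -1)) = Mul(-23, Mul(Rational(1, 6), Pow(n, -1))) = Mul(Rational(-23, 6), Pow(n, -1)))
Pow(Add(Add(Mul(-2096, Pow(-679, -1)), Mul(X, Pow(46, -1))), Function('E')(-34, 14)), Rational(1, 2)) = Pow(Add(Add(Mul(-2096, Pow(-679, -1)), Mul(168, Pow(46, -1))), Mul(Rational(-23, 6), Pow(14, -1))), Rational(1, 2)) = Pow(Add(Add(Mul(-2096, Rational(-1, 679)), Mul(168, Rational(1, 46))), Mul(Rational(-23, 6), Rational(1, 14))), Rational(1, 2)) = Pow(Add(Add(Rational(2096, 679), Rational(84, 23)), Rational(-23, 84)), Rational(1, 2)) = Pow(Add(Rational(105244, 15617), Rational(-23, 84)), Rational(1, 2)) = Pow(Rational(1211615, 187404), Rational(1, 2)) = Mul(Rational(1, 93702), Pow(56765374365, Rational(1, 2)))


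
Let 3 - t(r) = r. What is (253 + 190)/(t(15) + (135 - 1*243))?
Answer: -443/120 ≈ -3.6917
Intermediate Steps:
t(r) = 3 - r
(253 + 190)/(t(15) + (135 - 1*243)) = (253 + 190)/((3 - 1*15) + (135 - 1*243)) = 443/((3 - 15) + (135 - 243)) = 443/(-12 - 108) = 443/(-120) = 443*(-1/120) = -443/120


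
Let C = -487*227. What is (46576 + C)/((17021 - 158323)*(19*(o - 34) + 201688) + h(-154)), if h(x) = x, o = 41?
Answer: 9139/4073958728 ≈ 2.2433e-6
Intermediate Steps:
C = -110549
(46576 + C)/((17021 - 158323)*(19*(o - 34) + 201688) + h(-154)) = (46576 - 110549)/((17021 - 158323)*(19*(41 - 34) + 201688) - 154) = -63973/(-141302*(19*7 + 201688) - 154) = -63973/(-141302*(133 + 201688) - 154) = -63973/(-141302*201821 - 154) = -63973/(-28517710942 - 154) = -63973/(-28517711096) = -63973*(-1/28517711096) = 9139/4073958728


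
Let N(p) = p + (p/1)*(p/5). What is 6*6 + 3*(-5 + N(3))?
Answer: 177/5 ≈ 35.400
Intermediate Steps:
N(p) = p + p²/5 (N(p) = p + (p*1)*(p*(⅕)) = p + p*(p/5) = p + p²/5)
6*6 + 3*(-5 + N(3)) = 6*6 + 3*(-5 + (⅕)*3*(5 + 3)) = 36 + 3*(-5 + (⅕)*3*8) = 36 + 3*(-5 + 24/5) = 36 + 3*(-⅕) = 36 - ⅗ = 177/5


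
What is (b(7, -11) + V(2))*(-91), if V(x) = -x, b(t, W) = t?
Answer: -455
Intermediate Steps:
(b(7, -11) + V(2))*(-91) = (7 - 1*2)*(-91) = (7 - 2)*(-91) = 5*(-91) = -455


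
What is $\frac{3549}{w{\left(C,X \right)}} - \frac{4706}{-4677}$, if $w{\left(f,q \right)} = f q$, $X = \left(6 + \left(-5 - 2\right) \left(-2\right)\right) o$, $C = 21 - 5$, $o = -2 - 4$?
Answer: $- \frac{2521051}{2993280} \approx -0.84224$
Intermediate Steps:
$o = -6$ ($o = -2 - 4 = -6$)
$C = 16$ ($C = 21 - 5 = 16$)
$X = -120$ ($X = \left(6 + \left(-5 - 2\right) \left(-2\right)\right) \left(-6\right) = \left(6 - -14\right) \left(-6\right) = \left(6 + 14\right) \left(-6\right) = 20 \left(-6\right) = -120$)
$\frac{3549}{w{\left(C,X \right)}} - \frac{4706}{-4677} = \frac{3549}{16 \left(-120\right)} - \frac{4706}{-4677} = \frac{3549}{-1920} - - \frac{4706}{4677} = 3549 \left(- \frac{1}{1920}\right) + \frac{4706}{4677} = - \frac{1183}{640} + \frac{4706}{4677} = - \frac{2521051}{2993280}$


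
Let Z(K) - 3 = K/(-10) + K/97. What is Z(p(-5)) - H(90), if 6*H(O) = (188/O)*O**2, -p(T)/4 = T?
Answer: -273423/97 ≈ -2818.8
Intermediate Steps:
p(T) = -4*T
H(O) = 94*O/3 (H(O) = ((188/O)*O**2)/6 = (188*O)/6 = 94*O/3)
Z(K) = 3 - 87*K/970 (Z(K) = 3 + (K/(-10) + K/97) = 3 + (K*(-1/10) + K*(1/97)) = 3 + (-K/10 + K/97) = 3 - 87*K/970)
Z(p(-5)) - H(90) = (3 - (-174)*(-5)/485) - 94*90/3 = (3 - 87/970*20) - 1*2820 = (3 - 174/97) - 2820 = 117/97 - 2820 = -273423/97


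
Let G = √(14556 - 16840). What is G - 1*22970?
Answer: -22970 + 2*I*√571 ≈ -22970.0 + 47.791*I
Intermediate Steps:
G = 2*I*√571 (G = √(-2284) = 2*I*√571 ≈ 47.791*I)
G - 1*22970 = 2*I*√571 - 1*22970 = 2*I*√571 - 22970 = -22970 + 2*I*√571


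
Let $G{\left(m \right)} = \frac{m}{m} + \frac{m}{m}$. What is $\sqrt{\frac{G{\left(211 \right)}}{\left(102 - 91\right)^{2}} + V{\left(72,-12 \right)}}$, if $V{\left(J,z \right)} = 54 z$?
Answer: $\frac{i \sqrt{78406}}{11} \approx 25.456 i$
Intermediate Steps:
$G{\left(m \right)} = 2$ ($G{\left(m \right)} = 1 + 1 = 2$)
$\sqrt{\frac{G{\left(211 \right)}}{\left(102 - 91\right)^{2}} + V{\left(72,-12 \right)}} = \sqrt{\frac{2}{\left(102 - 91\right)^{2}} + 54 \left(-12\right)} = \sqrt{\frac{2}{11^{2}} - 648} = \sqrt{\frac{2}{121} - 648} = \sqrt{- \frac{78406}{121}} = \frac{i \sqrt{78406}}{11}$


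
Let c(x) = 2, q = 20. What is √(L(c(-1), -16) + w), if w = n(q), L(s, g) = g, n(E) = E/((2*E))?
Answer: I*√62/2 ≈ 3.937*I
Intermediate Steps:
n(E) = ½ (n(E) = E*(1/(2*E)) = ½)
w = ½ ≈ 0.50000
√(L(c(-1), -16) + w) = √(-16 + ½) = √(-31/2) = I*√62/2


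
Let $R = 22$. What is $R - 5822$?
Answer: $-5800$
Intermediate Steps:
$R - 5822 = 22 - 5822 = -5800$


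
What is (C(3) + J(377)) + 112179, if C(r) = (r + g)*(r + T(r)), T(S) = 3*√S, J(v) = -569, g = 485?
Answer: 113074 + 1464*√3 ≈ 1.1561e+5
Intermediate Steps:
C(r) = (485 + r)*(r + 3*√r) (C(r) = (r + 485)*(r + 3*√r) = (485 + r)*(r + 3*√r))
(C(3) + J(377)) + 112179 = ((3² + 3*3^(3/2) + 485*3 + 1455*√3) - 569) + 112179 = ((9 + 3*(3*√3) + 1455 + 1455*√3) - 569) + 112179 = ((9 + 9*√3 + 1455 + 1455*√3) - 569) + 112179 = ((1464 + 1464*√3) - 569) + 112179 = (895 + 1464*√3) + 112179 = 113074 + 1464*√3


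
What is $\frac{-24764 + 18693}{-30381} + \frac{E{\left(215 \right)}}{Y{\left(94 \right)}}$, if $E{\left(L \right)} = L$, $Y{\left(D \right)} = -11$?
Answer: $- \frac{497318}{25707} \approx -19.346$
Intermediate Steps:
$\frac{-24764 + 18693}{-30381} + \frac{E{\left(215 \right)}}{Y{\left(94 \right)}} = \frac{-24764 + 18693}{-30381} + \frac{215}{-11} = \left(-6071\right) \left(- \frac{1}{30381}\right) + 215 \left(- \frac{1}{11}\right) = \frac{467}{2337} - \frac{215}{11} = - \frac{497318}{25707}$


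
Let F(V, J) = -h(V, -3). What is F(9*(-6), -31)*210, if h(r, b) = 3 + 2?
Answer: -1050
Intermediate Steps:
h(r, b) = 5
F(V, J) = -5 (F(V, J) = -1*5 = -5)
F(9*(-6), -31)*210 = -5*210 = -1050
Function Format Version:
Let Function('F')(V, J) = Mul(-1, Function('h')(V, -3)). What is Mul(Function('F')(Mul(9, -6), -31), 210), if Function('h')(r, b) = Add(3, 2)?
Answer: -1050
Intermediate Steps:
Function('h')(r, b) = 5
Function('F')(V, J) = -5 (Function('F')(V, J) = Mul(-1, 5) = -5)
Mul(Function('F')(Mul(9, -6), -31), 210) = Mul(-5, 210) = -1050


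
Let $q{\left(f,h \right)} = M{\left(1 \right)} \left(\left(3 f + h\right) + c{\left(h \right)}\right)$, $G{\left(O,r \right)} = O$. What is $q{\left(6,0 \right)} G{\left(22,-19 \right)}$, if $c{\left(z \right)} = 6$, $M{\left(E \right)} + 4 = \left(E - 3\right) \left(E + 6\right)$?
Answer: $-9504$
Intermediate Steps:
$M{\left(E \right)} = -4 + \left(-3 + E\right) \left(6 + E\right)$ ($M{\left(E \right)} = -4 + \left(E - 3\right) \left(E + 6\right) = -4 + \left(-3 + E\right) \left(6 + E\right)$)
$q{\left(f,h \right)} = -108 - 54 f - 18 h$ ($q{\left(f,h \right)} = \left(-22 + 1^{2} + 3 \cdot 1\right) \left(\left(3 f + h\right) + 6\right) = \left(-22 + 1 + 3\right) \left(\left(h + 3 f\right) + 6\right) = - 18 \left(6 + h + 3 f\right) = -108 - 54 f - 18 h$)
$q{\left(6,0 \right)} G{\left(22,-19 \right)} = \left(-108 - 324 - 0\right) 22 = \left(-108 - 324 + 0\right) 22 = \left(-432\right) 22 = -9504$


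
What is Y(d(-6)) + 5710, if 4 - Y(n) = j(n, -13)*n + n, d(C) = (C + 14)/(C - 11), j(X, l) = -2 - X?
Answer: 1651274/289 ≈ 5713.8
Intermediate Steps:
d(C) = (14 + C)/(-11 + C)
Y(n) = 4 - n - n*(-2 - n) (Y(n) = 4 - ((-2 - n)*n + n) = 4 - (n*(-2 - n) + n) = 4 - (n + n*(-2 - n)) = 4 + (-n - n*(-2 - n)) = 4 - n - n*(-2 - n))
Y(d(-6)) + 5710 = (4 + (14 - 6)/(-11 - 6) + ((14 - 6)/(-11 - 6))²) + 5710 = (4 + 8/(-17) + (8/(-17))²) + 5710 = (4 - 1/17*8 + (-1/17*8)²) + 5710 = (4 - 8/17 + (-8/17)²) + 5710 = (4 - 8/17 + 64/289) + 5710 = 1084/289 + 5710 = 1651274/289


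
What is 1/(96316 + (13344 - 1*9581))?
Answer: 1/100079 ≈ 9.9921e-6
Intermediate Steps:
1/(96316 + (13344 - 1*9581)) = 1/(96316 + (13344 - 9581)) = 1/(96316 + 3763) = 1/100079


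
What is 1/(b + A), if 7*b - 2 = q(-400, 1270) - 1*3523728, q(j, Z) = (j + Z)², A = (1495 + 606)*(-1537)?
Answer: -7/25371485 ≈ -2.7590e-7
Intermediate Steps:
A = -3229237 (A = 2101*(-1537) = -3229237)
q(j, Z) = (Z + j)²
b = -2766826/7 (b = 2/7 + ((1270 - 400)² - 1*3523728)/7 = 2/7 + (870² - 3523728)/7 = 2/7 + (756900 - 3523728)/7 = 2/7 + (⅐)*(-2766828) = 2/7 - 2766828/7 = -2766826/7 ≈ -3.9526e+5)
1/(b + A) = 1/(-2766826/7 - 3229237) = 1/(-25371485/7) = -7/25371485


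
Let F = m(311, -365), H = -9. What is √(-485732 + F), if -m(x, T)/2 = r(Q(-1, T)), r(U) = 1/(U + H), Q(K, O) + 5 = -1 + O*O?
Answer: I*√2154816939641905/66605 ≈ 696.94*I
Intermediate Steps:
Q(K, O) = -6 + O² (Q(K, O) = -5 + (-1 + O*O) = -5 + (-1 + O²) = -6 + O²)
r(U) = 1/(-9 + U) (r(U) = 1/(U - 9) = 1/(-9 + U))
m(x, T) = -2/(-15 + T²) (m(x, T) = -2/(-9 + (-6 + T²)) = -2/(-15 + T²))
F = -1/66605 (F = -2/(-15 + (-365)²) = -2/(-15 + 133225) = -2/133210 = -2*1/133210 = -1/66605 ≈ -1.5014e-5)
√(-485732 + F) = √(-485732 - 1/66605) = √(-32352179861/66605) = I*√2154816939641905/66605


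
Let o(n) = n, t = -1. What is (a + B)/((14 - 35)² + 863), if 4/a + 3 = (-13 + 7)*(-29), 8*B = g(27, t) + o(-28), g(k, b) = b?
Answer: -4927/1783872 ≈ -0.0027620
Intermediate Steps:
B = -29/8 (B = (-1 - 28)/8 = (⅛)*(-29) = -29/8 ≈ -3.6250)
a = 4/171 (a = 4/(-3 + (-13 + 7)*(-29)) = 4/(-3 - 6*(-29)) = 4/(-3 + 174) = 4/171 ≈ 0.023392)
(a + B)/((14 - 35)² + 863) = (4/171 - 29/8)/((14 - 35)² + 863) = -4927/(1368*((-21)² + 863)) = -4927/(1368*(441 + 863)) = -4927/1368/1304 = -4927/1368*1/1304 = -4927/1783872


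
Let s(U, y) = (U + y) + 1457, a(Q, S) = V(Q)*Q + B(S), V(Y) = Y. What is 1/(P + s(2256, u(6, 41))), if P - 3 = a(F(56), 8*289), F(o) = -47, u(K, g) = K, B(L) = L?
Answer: 1/8243 ≈ 0.00012132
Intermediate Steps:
a(Q, S) = S + Q² (a(Q, S) = Q*Q + S = Q² + S = S + Q²)
P = 4524 (P = 3 + (8*289 + (-47)²) = 3 + (2312 + 2209) = 3 + 4521 = 4524)
s(U, y) = 1457 + U + y
1/(P + s(2256, u(6, 41))) = 1/(4524 + (1457 + 2256 + 6)) = 1/(4524 + 3719) = 1/8243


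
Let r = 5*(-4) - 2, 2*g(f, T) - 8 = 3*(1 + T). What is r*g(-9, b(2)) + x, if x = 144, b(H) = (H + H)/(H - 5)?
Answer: 67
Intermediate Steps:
b(H) = 2*H/(-5 + H) (b(H) = (2*H)/(-5 + H) = 2*H/(-5 + H))
g(f, T) = 11/2 + 3*T/2 (g(f, T) = 4 + (3*(1 + T))/2 = 4 + (3 + 3*T)/2 = 4 + (3/2 + 3*T/2) = 11/2 + 3*T/2)
r = -22 (r = -20 - 2 = -22)
r*g(-9, b(2)) + x = -22*(11/2 + 3*(2*2/(-5 + 2))/2) + 144 = -22*(11/2 + 3*(2*2/(-3))/2) + 144 = -22*(11/2 + 3*(2*2*(-⅓))/2) + 144 = -22*(11/2 + (3/2)*(-4/3)) + 144 = -22*(11/2 - 2) + 144 = -22*7/2 + 144 = -77 + 144 = 67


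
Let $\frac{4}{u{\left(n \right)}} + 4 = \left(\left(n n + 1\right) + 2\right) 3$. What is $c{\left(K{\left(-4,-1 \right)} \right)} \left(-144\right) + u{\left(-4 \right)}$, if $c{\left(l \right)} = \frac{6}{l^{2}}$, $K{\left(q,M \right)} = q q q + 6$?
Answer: $- \frac{8084}{44573} \approx -0.18137$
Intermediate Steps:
$u{\left(n \right)} = \frac{4}{5 + 3 n^{2}}$ ($u{\left(n \right)} = \frac{4}{-4 + \left(\left(n n + 1\right) + 2\right) 3} = \frac{4}{-4 + \left(\left(n^{2} + 1\right) + 2\right) 3} = \frac{4}{-4 + \left(\left(1 + n^{2}\right) + 2\right) 3} = \frac{4}{-4 + \left(3 + n^{2}\right) 3} = \frac{4}{-4 + \left(9 + 3 n^{2}\right)} = \frac{4}{5 + 3 n^{2}}$)
$K{\left(q,M \right)} = 6 + q^{3}$ ($K{\left(q,M \right)} = q^{2} q + 6 = q^{3} + 6 = 6 + q^{3}$)
$c{\left(l \right)} = \frac{6}{l^{2}}$
$c{\left(K{\left(-4,-1 \right)} \right)} \left(-144\right) + u{\left(-4 \right)} = \frac{6}{\left(6 + \left(-4\right)^{3}\right)^{2}} \left(-144\right) + \frac{4}{5 + 3 \left(-4\right)^{2}} = \frac{6}{\left(6 - 64\right)^{2}} \left(-144\right) + \frac{4}{5 + 3 \cdot 16} = \frac{6}{3364} \left(-144\right) + \frac{4}{5 + 48} = 6 \cdot \frac{1}{3364} \left(-144\right) + \frac{4}{53} = \frac{3}{1682} \left(-144\right) + 4 \cdot \frac{1}{53} = - \frac{216}{841} + \frac{4}{53} = - \frac{8084}{44573}$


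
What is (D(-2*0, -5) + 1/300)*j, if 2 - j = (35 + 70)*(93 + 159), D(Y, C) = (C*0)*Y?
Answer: -13229/150 ≈ -88.193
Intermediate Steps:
D(Y, C) = 0 (D(Y, C) = 0*Y = 0)
j = -26458 (j = 2 - (35 + 70)*(93 + 159) = 2 - 105*252 = 2 - 1*26460 = 2 - 26460 = -26458)
(D(-2*0, -5) + 1/300)*j = (0 + 1/300)*(-26458) = (1/300)*(-26458) = -13229/150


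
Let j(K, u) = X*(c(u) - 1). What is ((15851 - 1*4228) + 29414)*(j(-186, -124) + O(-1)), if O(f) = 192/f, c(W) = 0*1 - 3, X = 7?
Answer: -9028140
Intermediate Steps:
c(W) = -3 (c(W) = 0 - 3 = -3)
j(K, u) = -28 (j(K, u) = 7*(-3 - 1) = 7*(-4) = -28)
((15851 - 1*4228) + 29414)*(j(-186, -124) + O(-1)) = ((15851 - 1*4228) + 29414)*(-28 + 192/(-1)) = ((15851 - 4228) + 29414)*(-28 + 192*(-1)) = (11623 + 29414)*(-28 - 192) = 41037*(-220) = -9028140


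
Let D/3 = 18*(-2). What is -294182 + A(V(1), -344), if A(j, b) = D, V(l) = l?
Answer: -294290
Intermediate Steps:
D = -108 (D = 3*(18*(-2)) = 3*(-36) = -108)
A(j, b) = -108
-294182 + A(V(1), -344) = -294182 - 108 = -294290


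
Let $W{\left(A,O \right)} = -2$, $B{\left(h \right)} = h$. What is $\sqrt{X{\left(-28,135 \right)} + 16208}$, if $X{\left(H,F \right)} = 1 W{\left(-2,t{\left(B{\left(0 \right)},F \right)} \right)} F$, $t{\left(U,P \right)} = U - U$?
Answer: $\sqrt{15938} \approx 126.25$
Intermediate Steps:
$t{\left(U,P \right)} = 0$
$X{\left(H,F \right)} = - 2 F$ ($X{\left(H,F \right)} = 1 \left(-2\right) F = - 2 F$)
$\sqrt{X{\left(-28,135 \right)} + 16208} = \sqrt{\left(-2\right) 135 + 16208} = \sqrt{-270 + 16208} = \sqrt{15938}$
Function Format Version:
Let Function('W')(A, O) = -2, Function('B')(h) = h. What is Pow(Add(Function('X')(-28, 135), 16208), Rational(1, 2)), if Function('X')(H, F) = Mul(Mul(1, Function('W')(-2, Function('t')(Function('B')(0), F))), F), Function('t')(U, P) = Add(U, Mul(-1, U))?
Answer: Pow(15938, Rational(1, 2)) ≈ 126.25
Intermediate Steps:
Function('t')(U, P) = 0
Function('X')(H, F) = Mul(-2, F) (Function('X')(H, F) = Mul(Mul(1, -2), F) = Mul(-2, F))
Pow(Add(Function('X')(-28, 135), 16208), Rational(1, 2)) = Pow(Add(Mul(-2, 135), 16208), Rational(1, 2)) = Pow(Add(-270, 16208), Rational(1, 2)) = Pow(15938, Rational(1, 2))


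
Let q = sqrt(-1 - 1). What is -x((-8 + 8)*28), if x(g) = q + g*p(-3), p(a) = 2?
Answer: -I*sqrt(2) ≈ -1.4142*I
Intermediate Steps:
q = I*sqrt(2) (q = sqrt(-2) = I*sqrt(2) ≈ 1.4142*I)
x(g) = 2*g + I*sqrt(2) (x(g) = I*sqrt(2) + g*2 = I*sqrt(2) + 2*g = 2*g + I*sqrt(2))
-x((-8 + 8)*28) = -(2*((-8 + 8)*28) + I*sqrt(2)) = -(2*(0*28) + I*sqrt(2)) = -(2*0 + I*sqrt(2)) = -(0 + I*sqrt(2)) = -I*sqrt(2)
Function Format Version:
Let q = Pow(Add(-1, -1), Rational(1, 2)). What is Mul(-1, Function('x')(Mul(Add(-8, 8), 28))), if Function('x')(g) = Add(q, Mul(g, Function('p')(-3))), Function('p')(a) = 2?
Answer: Mul(-1, I, Pow(2, Rational(1, 2))) ≈ Mul(-1.4142, I)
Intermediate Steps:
q = Mul(I, Pow(2, Rational(1, 2))) (q = Pow(-2, Rational(1, 2)) = Mul(I, Pow(2, Rational(1, 2))) ≈ Mul(1.4142, I))
Function('x')(g) = Add(Mul(2, g), Mul(I, Pow(2, Rational(1, 2)))) (Function('x')(g) = Add(Mul(I, Pow(2, Rational(1, 2))), Mul(g, 2)) = Add(Mul(I, Pow(2, Rational(1, 2))), Mul(2, g)) = Add(Mul(2, g), Mul(I, Pow(2, Rational(1, 2)))))
Mul(-1, Function('x')(Mul(Add(-8, 8), 28))) = Mul(-1, Add(Mul(2, Mul(Add(-8, 8), 28)), Mul(I, Pow(2, Rational(1, 2))))) = Mul(-1, Add(Mul(2, Mul(0, 28)), Mul(I, Pow(2, Rational(1, 2))))) = Mul(-1, Add(Mul(2, 0), Mul(I, Pow(2, Rational(1, 2))))) = Mul(-1, Add(0, Mul(I, Pow(2, Rational(1, 2))))) = Mul(-1, Mul(I, Pow(2, Rational(1, 2)))) = Mul(-1, I, Pow(2, Rational(1, 2)))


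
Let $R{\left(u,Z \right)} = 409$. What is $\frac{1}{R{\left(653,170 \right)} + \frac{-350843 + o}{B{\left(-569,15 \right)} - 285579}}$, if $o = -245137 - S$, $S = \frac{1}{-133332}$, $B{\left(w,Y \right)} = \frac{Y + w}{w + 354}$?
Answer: $\frac{8186442268092}{3365339476801813} \approx 0.0024326$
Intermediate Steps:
$B{\left(w,Y \right)} = \frac{Y + w}{354 + w}$
$S = - \frac{1}{133332} \approx -7.5001 \cdot 10^{-6}$
$o = - \frac{32684606483}{133332}$ ($o = -245137 - - \frac{1}{133332} = -245137 + \frac{1}{133332} = - \frac{32684606483}{133332} \approx -2.4514 \cdot 10^{5}$)
$\frac{1}{R{\left(653,170 \right)} + \frac{-350843 + o}{B{\left(-569,15 \right)} - 285579}} = \frac{1}{409 + \frac{-350843 - \frac{32684606483}{133332}}{\frac{15 - 569}{354 - 569} - 285579}} = \frac{1}{409 - \frac{79463205359}{133332 \left(\frac{1}{-215} \left(-554\right) - 285579\right)}} = \frac{1}{409 - \frac{79463205359}{133332 \left(\left(- \frac{1}{215}\right) \left(-554\right) - 285579\right)}} = \frac{1}{409 - \frac{79463205359}{133332 \left(\frac{554}{215} - 285579\right)}} = \frac{1}{409 - \frac{79463205359}{133332 \left(- \frac{61398931}{215}\right)}} = \frac{1}{409 - - \frac{17084589152185}{8186442268092}} = \frac{1}{409 + \frac{17084589152185}{8186442268092}} = \frac{1}{\frac{3365339476801813}{8186442268092}} = \frac{8186442268092}{3365339476801813}$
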